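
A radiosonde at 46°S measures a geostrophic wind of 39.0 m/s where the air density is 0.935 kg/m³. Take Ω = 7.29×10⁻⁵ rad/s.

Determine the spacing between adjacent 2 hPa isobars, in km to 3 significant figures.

Coriolis parameter at 46°S:
f = 2Ω sin φ = 2 × 7.29×10⁻⁵ × sin 46° = 1.05×10⁻⁴ s⁻¹
Geostrophic balance rearranged: |∂P/∂n| = f ρ V_g
|∂P/∂n| = 1.05×10⁻⁴ × 0.935 × 39.0 = 3.82×10⁻³ Pa/m
Isobar spacing: Δn = ΔP/|∂P/∂n| = 200 Pa / 3.82×10⁻³ Pa/m = 52295 m ≈ 52.3 km

52.3 km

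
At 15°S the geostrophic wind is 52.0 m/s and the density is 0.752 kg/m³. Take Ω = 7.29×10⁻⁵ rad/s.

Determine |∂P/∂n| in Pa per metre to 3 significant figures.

1.48×10⁻³ Pa/m

Coriolis parameter at 15°S:
f = 2Ω sin φ = 2 × 7.29×10⁻⁵ × sin 15° = 3.77×10⁻⁵ s⁻¹
Geostrophic balance rearranged: |∂P/∂n| = f ρ V_g
|∂P/∂n| = 3.77×10⁻⁵ × 0.752 × 52.0 = 1.48×10⁻³ Pa/m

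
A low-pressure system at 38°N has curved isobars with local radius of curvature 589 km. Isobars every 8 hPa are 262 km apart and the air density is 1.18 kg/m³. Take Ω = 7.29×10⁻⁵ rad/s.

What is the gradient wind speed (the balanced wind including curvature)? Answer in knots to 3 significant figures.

Coriolis parameter at 38°N:
f = 2Ω sin φ = 2 × 7.29×10⁻⁵ × sin 38° = 8.98×10⁻⁵ s⁻¹
Pressure gradient: |∂P/∂n| = 800 Pa / 262000 m = 3.05×10⁻³ Pa/m
Geostrophic speed: V_g = |∂P/∂n|/(fρ) = 3.05×10⁻³/(8.98×10⁻⁵ × 1.18) = 28.8 m/s
Around a low, centrifugal force acts outward with Coriolis, so pressure-gradient force balances both:
(1/ρ)|∂P/∂n| = fV + V²/R  →  V² + fR·V − fR·V_g = 0
With fR = 8.98×10⁻⁵ × 589×10³ m = 52.9 m/s:
V = [−fR + √((fR)² + 4 fR V_g)]/2 = [−52.9 + √(52.9² + 4×52.9×28.8)]/2 = 20.7 m/s
Subgeostrophic (V < V_g = 28.8 m/s), as expected around a low.
Converting: 20.7 m/s × 1.944 = 40.3 knots

40.3 knots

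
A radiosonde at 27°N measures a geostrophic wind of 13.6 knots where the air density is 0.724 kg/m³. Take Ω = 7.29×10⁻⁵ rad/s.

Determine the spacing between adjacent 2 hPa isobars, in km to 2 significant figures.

600 km

Coriolis parameter at 27°N:
f = 2Ω sin φ = 2 × 7.29×10⁻⁵ × sin 27° = 6.62×10⁻⁵ s⁻¹
Wind speed in SI: 13.6 knots = 7.00 m/s
Geostrophic balance rearranged: |∂P/∂n| = f ρ V_g
|∂P/∂n| = 6.62×10⁻⁵ × 0.724 × 7.00 = 3.35×10⁻⁴ Pa/m
Isobar spacing: Δn = ΔP/|∂P/∂n| = 200 Pa / 3.35×10⁻⁴ Pa/m = 596500 m ≈ 600 km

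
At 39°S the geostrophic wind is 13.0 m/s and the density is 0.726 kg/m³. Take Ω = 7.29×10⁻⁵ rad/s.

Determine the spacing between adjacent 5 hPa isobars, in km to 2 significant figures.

Coriolis parameter at 39°S:
f = 2Ω sin φ = 2 × 7.29×10⁻⁵ × sin 39° = 9.18×10⁻⁵ s⁻¹
Geostrophic balance rearranged: |∂P/∂n| = f ρ V_g
|∂P/∂n| = 9.18×10⁻⁵ × 0.726 × 13.0 = 8.66×10⁻⁴ Pa/m
Isobar spacing: Δn = ΔP/|∂P/∂n| = 500 Pa / 8.66×10⁻⁴ Pa/m = 577379 m ≈ 580 km

580 km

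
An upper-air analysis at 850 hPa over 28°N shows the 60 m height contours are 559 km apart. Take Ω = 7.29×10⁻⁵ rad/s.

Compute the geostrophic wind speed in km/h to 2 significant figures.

55 km/h

Coriolis parameter at 28°N:
f = 2Ω sin φ = 2 × 7.29×10⁻⁵ × sin 28° = 6.84×10⁻⁵ s⁻¹
Height gradient: |∂Z/∂n| = 60 m / 559000 m = 1.07×10⁻⁴
On a pressure surface, geostrophic balance gives V_g = (g/f)|∂Z/∂n|:
V_g = 9.81 × 1.07×10⁻⁴ / 6.84×10⁻⁵ = 15.4 m/s
Converting: 15.4 m/s × 3.6 = 55 km/h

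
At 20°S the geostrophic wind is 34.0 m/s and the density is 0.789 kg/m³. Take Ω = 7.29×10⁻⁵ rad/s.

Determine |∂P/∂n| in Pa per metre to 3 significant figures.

1.34×10⁻³ Pa/m

Coriolis parameter at 20°S:
f = 2Ω sin φ = 2 × 7.29×10⁻⁵ × sin 20° = 4.99×10⁻⁵ s⁻¹
Geostrophic balance rearranged: |∂P/∂n| = f ρ V_g
|∂P/∂n| = 4.99×10⁻⁵ × 0.789 × 34.0 = 1.34×10⁻³ Pa/m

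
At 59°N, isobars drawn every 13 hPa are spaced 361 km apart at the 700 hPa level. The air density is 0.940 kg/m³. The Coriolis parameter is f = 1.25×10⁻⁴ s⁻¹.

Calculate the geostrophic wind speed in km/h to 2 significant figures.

110 km/h

Pressure gradient: |∂P/∂n| = 1300 Pa / 361000 m = 3.60×10⁻³ Pa/m
Geostrophic balance (pressure-gradient force = Coriolis force):
V_g = (1/(fρ)) |∂P/∂n| = 3.60×10⁻³ / (1.25×10⁻⁴ × 0.940) = 30.6 m/s
Converting: 30.6 m/s × 3.6 = 110 km/h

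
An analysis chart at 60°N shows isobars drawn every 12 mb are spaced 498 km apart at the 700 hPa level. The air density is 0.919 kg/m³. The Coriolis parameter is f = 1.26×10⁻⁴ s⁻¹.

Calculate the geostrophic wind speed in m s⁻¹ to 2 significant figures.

Pressure gradient: |∂P/∂n| = 1200 Pa / 498000 m = 2.41×10⁻³ Pa/m
Geostrophic balance (pressure-gradient force = Coriolis force):
V_g = (1/(fρ)) |∂P/∂n| = 2.41×10⁻³ / (1.26×10⁻⁴ × 0.919) = 20.8 m/s

21 m s⁻¹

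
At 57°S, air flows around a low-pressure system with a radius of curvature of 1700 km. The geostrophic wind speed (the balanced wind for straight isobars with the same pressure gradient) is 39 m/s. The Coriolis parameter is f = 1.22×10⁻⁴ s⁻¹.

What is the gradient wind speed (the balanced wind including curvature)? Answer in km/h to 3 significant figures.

Around a low, centrifugal force acts outward with Coriolis, so pressure-gradient force balances both:
(1/ρ)|∂P/∂n| = fV + V²/R  →  V² + fR·V − fR·V_g = 0
With fR = 1.22×10⁻⁴ × 1700×10³ m = 207 m/s:
V = [−fR + √((fR)² + 4 fR V_g)]/2 = [−207 + √(207² + 4×207×39)]/2 = 33.6 m/s
Subgeostrophic (V < V_g = 39 m/s), as expected around a low.
Converting: 33.6 m/s × 3.6 = 121 km/h

121 km/h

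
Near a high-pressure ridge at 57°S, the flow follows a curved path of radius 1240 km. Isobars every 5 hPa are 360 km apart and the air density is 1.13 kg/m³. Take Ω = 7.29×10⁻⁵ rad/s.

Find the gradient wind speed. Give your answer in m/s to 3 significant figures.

Coriolis parameter at 57°S:
f = 2Ω sin φ = 2 × 7.29×10⁻⁵ × sin 57° = 1.22×10⁻⁴ s⁻¹
Pressure gradient: |∂P/∂n| = 500 Pa / 360000 m = 1.39×10⁻³ Pa/m
Geostrophic speed: V_g = |∂P/∂n|/(fρ) = 1.39×10⁻³/(1.22×10⁻⁴ × 1.13) = 10.1 m/s
Around a high, pressure-gradient force acts outward with centrifugal, so Coriolis balances both:
fV = (1/ρ)|∂P/∂n| + V²/R  →  V² − fR·V + fR·V_g = 0
With fR = 1.22×10⁻⁴ × 1240×10³ m = 152 m/s:
V = [fR − √((fR)² − 4 fR V_g)]/2 = [152 − √(152² − 4×152×10.1)]/2 = 10.8 m/s
Supergeostrophic (V > V_g = 10.1 m/s), as expected around a high.

10.8 m/s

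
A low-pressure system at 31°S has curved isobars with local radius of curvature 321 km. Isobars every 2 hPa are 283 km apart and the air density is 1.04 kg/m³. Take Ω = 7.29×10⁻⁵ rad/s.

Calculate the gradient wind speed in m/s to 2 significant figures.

Coriolis parameter at 31°S:
f = 2Ω sin φ = 2 × 7.29×10⁻⁵ × sin 31° = 7.51×10⁻⁵ s⁻¹
Pressure gradient: |∂P/∂n| = 200 Pa / 283000 m = 7.07×10⁻⁴ Pa/m
Geostrophic speed: V_g = |∂P/∂n|/(fρ) = 7.07×10⁻⁴/(7.51×10⁻⁵ × 1.04) = 9.05 m/s
Around a low, centrifugal force acts outward with Coriolis, so pressure-gradient force balances both:
(1/ρ)|∂P/∂n| = fV + V²/R  →  V² + fR·V − fR·V_g = 0
With fR = 7.51×10⁻⁵ × 321×10³ m = 24.1 m/s:
V = [−fR + √((fR)² + 4 fR V_g)]/2 = [−24.1 + √(24.1² + 4×24.1×9.05)]/2 = 7.01 m/s
Subgeostrophic (V < V_g = 9.05 m/s), as expected around a low.

7.0 m/s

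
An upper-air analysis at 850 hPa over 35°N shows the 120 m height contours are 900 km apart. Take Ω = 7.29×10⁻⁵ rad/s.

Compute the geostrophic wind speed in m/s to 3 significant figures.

Coriolis parameter at 35°N:
f = 2Ω sin φ = 2 × 7.29×10⁻⁵ × sin 35° = 8.36×10⁻⁵ s⁻¹
Height gradient: |∂Z/∂n| = 120 m / 900000 m = 1.33×10⁻⁴
On a pressure surface, geostrophic balance gives V_g = (g/f)|∂Z/∂n|:
V_g = 9.81 × 1.33×10⁻⁴ / 8.36×10⁻⁵ = 15.6 m/s

15.6 m/s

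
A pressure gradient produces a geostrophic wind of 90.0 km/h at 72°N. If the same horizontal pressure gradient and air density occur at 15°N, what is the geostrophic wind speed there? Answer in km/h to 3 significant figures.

With the same pressure gradient and density, V_g ∝ 1/f ∝ 1/sin φ.
V₂ = V₁ · sin φ₁ / sin φ₂ = 90.0 × sin 72° / sin 15°
V₂ = 90.0 × 0.9511/0.2588 = 331 km/h

331 km/h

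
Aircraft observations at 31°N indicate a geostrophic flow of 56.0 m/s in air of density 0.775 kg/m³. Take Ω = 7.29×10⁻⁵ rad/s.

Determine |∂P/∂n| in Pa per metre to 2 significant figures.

Coriolis parameter at 31°N:
f = 2Ω sin φ = 2 × 7.29×10⁻⁵ × sin 31° = 7.51×10⁻⁵ s⁻¹
Geostrophic balance rearranged: |∂P/∂n| = f ρ V_g
|∂P/∂n| = 7.51×10⁻⁵ × 0.775 × 56.0 = 3.26×10⁻³ Pa/m

3.3×10⁻³ Pa/m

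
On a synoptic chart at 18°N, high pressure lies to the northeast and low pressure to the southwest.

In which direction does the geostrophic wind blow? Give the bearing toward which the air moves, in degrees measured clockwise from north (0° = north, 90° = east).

The pressure-gradient force points toward the southwest (bearing 225°).
Geostrophic balance: in the Northern Hemisphere the Coriolis force deflects motion to the right, so the geostrophic wind blows 90° to the right of the pressure-gradient force (low pressure on the left).
Rotating 225° by 90° clockwise gives 315° — the wind blows toward the northwest.

315°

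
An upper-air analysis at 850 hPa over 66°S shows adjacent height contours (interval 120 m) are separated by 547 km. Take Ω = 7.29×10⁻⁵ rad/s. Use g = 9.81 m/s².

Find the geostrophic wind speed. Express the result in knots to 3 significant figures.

31.4 knots

Coriolis parameter at 66°S:
f = 2Ω sin φ = 2 × 7.29×10⁻⁵ × sin 66° = 1.33×10⁻⁴ s⁻¹
Height gradient: |∂Z/∂n| = 120 m / 547000 m = 2.19×10⁻⁴
On a pressure surface, geostrophic balance gives V_g = (g/f)|∂Z/∂n|:
V_g = 9.81 × 2.19×10⁻⁴ / 1.33×10⁻⁴ = 16.2 m/s
Converting: 16.2 m/s × 1.944 = 31.4 knots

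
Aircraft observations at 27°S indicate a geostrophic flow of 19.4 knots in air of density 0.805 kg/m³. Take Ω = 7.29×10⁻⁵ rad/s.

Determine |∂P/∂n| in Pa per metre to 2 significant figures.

Coriolis parameter at 27°S:
f = 2Ω sin φ = 2 × 7.29×10⁻⁵ × sin 27° = 6.62×10⁻⁵ s⁻¹
Wind speed in SI: 19.4 knots = 9.98 m/s
Geostrophic balance rearranged: |∂P/∂n| = f ρ V_g
|∂P/∂n| = 6.62×10⁻⁵ × 0.805 × 9.98 = 5.32×10⁻⁴ Pa/m

5.3×10⁻⁴ Pa/m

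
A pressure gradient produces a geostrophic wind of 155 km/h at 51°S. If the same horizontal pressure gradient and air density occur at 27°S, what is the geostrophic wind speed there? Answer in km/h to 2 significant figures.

270 km/h

With the same pressure gradient and density, V_g ∝ 1/f ∝ 1/sin φ.
V₂ = V₁ · sin φ₁ / sin φ₂ = 155 × sin 51° / sin 27°
V₂ = 155 × 0.7771/0.4540 = 270 km/h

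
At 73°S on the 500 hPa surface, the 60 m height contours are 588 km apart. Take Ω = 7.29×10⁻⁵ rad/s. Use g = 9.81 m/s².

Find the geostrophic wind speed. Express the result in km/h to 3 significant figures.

25.8 km/h

Coriolis parameter at 73°S:
f = 2Ω sin φ = 2 × 7.29×10⁻⁵ × sin 73° = 1.39×10⁻⁴ s⁻¹
Height gradient: |∂Z/∂n| = 60 m / 588000 m = 1.02×10⁻⁴
On a pressure surface, geostrophic balance gives V_g = (g/f)|∂Z/∂n|:
V_g = 9.81 × 1.02×10⁻⁴ / 1.39×10⁻⁴ = 7.18 m/s
Converting: 7.18 m/s × 3.6 = 25.8 km/h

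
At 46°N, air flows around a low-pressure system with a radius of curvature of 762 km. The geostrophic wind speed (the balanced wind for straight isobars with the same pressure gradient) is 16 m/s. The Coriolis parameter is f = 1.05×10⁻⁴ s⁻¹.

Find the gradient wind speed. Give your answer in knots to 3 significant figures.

Around a low, centrifugal force acts outward with Coriolis, so pressure-gradient force balances both:
(1/ρ)|∂P/∂n| = fV + V²/R  →  V² + fR·V − fR·V_g = 0
With fR = 1.05×10⁻⁴ × 762×10³ m = 80.0 m/s:
V = [−fR + √((fR)² + 4 fR V_g)]/2 = [−80.0 + √(80.0² + 4×80.0×16)]/2 = 13.7 m/s
Subgeostrophic (V < V_g = 16 m/s), as expected around a low.
Converting: 13.7 m/s × 1.944 = 26.6 knots

26.6 knots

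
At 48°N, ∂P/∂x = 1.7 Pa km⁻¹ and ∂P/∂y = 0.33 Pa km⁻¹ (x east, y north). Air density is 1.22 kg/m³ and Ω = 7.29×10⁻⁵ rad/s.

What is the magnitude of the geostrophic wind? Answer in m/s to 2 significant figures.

Coriolis parameter at 48°N:
f = 2Ω sin φ = 2 × 7.29×10⁻⁵ × sin 48° = 1.08×10⁻⁴ s⁻¹
Component geostrophic relations (x east, y north):
u_g = −(1/(fρ)) ∂P/∂y,  v_g = (1/(fρ)) ∂P/∂x
u_g = −(0.33×10⁻³)/(1.08×10⁻⁴ × 1.22) = −2.50 m/s;  v_g = (1.7×10⁻³)/(1.08×10⁻⁴ × 1.22) = 12.9 m/s
|V_g| = √(u_g² + v_g²) = 13.1 m/s

13 m/s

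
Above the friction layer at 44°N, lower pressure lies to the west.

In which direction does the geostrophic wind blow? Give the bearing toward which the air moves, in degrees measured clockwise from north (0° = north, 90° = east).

000°

The pressure-gradient force points toward the west (bearing 270°).
Geostrophic balance: in the Northern Hemisphere the Coriolis force deflects motion to the right, so the geostrophic wind blows 90° to the right of the pressure-gradient force (low pressure on the left).
Rotating 270° by 90° clockwise gives 000° — the wind blows toward the north.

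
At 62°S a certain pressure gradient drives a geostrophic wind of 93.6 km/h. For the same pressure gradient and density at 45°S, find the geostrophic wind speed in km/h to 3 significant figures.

117 km/h

With the same pressure gradient and density, V_g ∝ 1/f ∝ 1/sin φ.
V₂ = V₁ · sin φ₁ / sin φ₂ = 93.6 × sin 62° / sin 45°
V₂ = 93.6 × 0.8829/0.7071 = 117 km/h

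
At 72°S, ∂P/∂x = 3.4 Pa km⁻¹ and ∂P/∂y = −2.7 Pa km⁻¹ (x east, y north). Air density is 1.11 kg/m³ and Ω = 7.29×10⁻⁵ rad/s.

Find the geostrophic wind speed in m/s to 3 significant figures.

28.2 m/s

Coriolis parameter at 72°S:
f = 2Ω sin φ = 2 × 7.29×10⁻⁵ × sin 72° = 1.39×10⁻⁴ s⁻¹
In the Southern Hemisphere f is negative: f = −1.39×10⁻⁴ s⁻¹.
Component geostrophic relations (x east, y north):
u_g = −(1/(fρ)) ∂P/∂y,  v_g = (1/(fρ)) ∂P/∂x
u_g = −(−2.7×10⁻³)/(−1.39×10⁻⁴ × 1.11) = −17.5 m/s;  v_g = (3.4×10⁻³)/(−1.39×10⁻⁴ × 1.11) = −22.1 m/s
|V_g| = √(u_g² + v_g²) = 28.2 m/s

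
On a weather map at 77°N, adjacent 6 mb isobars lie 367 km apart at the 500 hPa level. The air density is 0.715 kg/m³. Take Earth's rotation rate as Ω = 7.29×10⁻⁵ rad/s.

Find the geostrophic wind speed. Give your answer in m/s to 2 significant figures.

16 m/s

Coriolis parameter at 77°N:
f = 2Ω sin φ = 2 × 7.29×10⁻⁵ × sin 77° = 1.42×10⁻⁴ s⁻¹
Pressure gradient: |∂P/∂n| = 600 Pa / 367000 m = 1.63×10⁻³ Pa/m
Geostrophic balance (pressure-gradient force = Coriolis force):
V_g = (1/(fρ)) |∂P/∂n| = 1.63×10⁻³ / (1.42×10⁻⁴ × 0.715) = 16.1 m/s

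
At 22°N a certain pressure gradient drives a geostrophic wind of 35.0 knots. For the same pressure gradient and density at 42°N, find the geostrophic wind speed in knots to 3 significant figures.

With the same pressure gradient and density, V_g ∝ 1/f ∝ 1/sin φ.
V₂ = V₁ · sin φ₁ / sin φ₂ = 35.0 × sin 22° / sin 42°
V₂ = 35.0 × 0.3746/0.6691 = 19.6 knots

19.6 knots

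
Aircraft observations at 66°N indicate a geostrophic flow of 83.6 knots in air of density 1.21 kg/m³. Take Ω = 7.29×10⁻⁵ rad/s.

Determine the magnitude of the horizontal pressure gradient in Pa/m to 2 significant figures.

Coriolis parameter at 66°N:
f = 2Ω sin φ = 2 × 7.29×10⁻⁵ × sin 66° = 1.33×10⁻⁴ s⁻¹
Wind speed in SI: 83.6 knots = 43.0 m/s
Geostrophic balance rearranged: |∂P/∂n| = f ρ V_g
|∂P/∂n| = 1.33×10⁻⁴ × 1.21 × 43.0 = 6.93×10⁻³ Pa/m

6.9×10⁻³ Pa/m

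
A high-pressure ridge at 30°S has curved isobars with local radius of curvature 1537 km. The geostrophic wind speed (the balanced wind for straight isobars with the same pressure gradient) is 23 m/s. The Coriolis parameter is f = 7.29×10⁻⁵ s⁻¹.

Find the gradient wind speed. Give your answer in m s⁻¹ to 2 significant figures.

32 m s⁻¹

Around a high, pressure-gradient force acts outward with centrifugal, so Coriolis balances both:
fV = (1/ρ)|∂P/∂n| + V²/R  →  V² − fR·V + fR·V_g = 0
With fR = 7.29×10⁻⁵ × 1537×10³ m = 112 m/s:
V = [fR − √((fR)² − 4 fR V_g)]/2 = [112 − √(112² − 4×112×23)]/2 = 32.3 m/s
Supergeostrophic (V > V_g = 23 m/s), as expected around a high.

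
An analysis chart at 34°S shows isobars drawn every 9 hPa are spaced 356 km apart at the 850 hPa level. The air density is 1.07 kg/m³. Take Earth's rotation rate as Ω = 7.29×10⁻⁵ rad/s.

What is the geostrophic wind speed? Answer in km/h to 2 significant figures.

Coriolis parameter at 34°S:
f = 2Ω sin φ = 2 × 7.29×10⁻⁵ × sin 34° = 8.15×10⁻⁵ s⁻¹
Pressure gradient: |∂P/∂n| = 900 Pa / 356000 m = 2.53×10⁻³ Pa/m
Geostrophic balance (pressure-gradient force = Coriolis force):
V_g = (1/(fρ)) |∂P/∂n| = 2.53×10⁻³ / (8.15×10⁻⁵ × 1.07) = 29.0 m/s
Converting: 29.0 m/s × 3.6 = 100 km/h

100 km/h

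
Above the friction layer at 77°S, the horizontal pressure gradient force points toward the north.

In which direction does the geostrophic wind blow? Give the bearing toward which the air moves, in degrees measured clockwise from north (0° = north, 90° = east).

The pressure-gradient force points toward the north (bearing 000°).
Geostrophic balance: in the Southern Hemisphere the Coriolis force deflects motion to the left, so the geostrophic wind blows 90° to the left of the pressure-gradient force (low pressure on the right).
Rotating 000° by 90° counterclockwise gives 270° — the wind blows toward the west.

270°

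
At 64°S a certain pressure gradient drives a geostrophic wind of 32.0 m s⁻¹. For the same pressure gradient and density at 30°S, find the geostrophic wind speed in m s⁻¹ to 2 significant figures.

58 m s⁻¹

With the same pressure gradient and density, V_g ∝ 1/f ∝ 1/sin φ.
V₂ = V₁ · sin φ₁ / sin φ₂ = 32.0 × sin 64° / sin 30°
V₂ = 32.0 × 0.8988/0.5000 = 58 m s⁻¹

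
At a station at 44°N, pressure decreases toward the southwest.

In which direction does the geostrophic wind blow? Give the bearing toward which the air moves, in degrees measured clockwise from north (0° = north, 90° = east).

The pressure-gradient force points toward the southwest (bearing 225°).
Geostrophic balance: in the Northern Hemisphere the Coriolis force deflects motion to the right, so the geostrophic wind blows 90° to the right of the pressure-gradient force (low pressure on the left).
Rotating 225° by 90° clockwise gives 315° — the wind blows toward the northwest.

315°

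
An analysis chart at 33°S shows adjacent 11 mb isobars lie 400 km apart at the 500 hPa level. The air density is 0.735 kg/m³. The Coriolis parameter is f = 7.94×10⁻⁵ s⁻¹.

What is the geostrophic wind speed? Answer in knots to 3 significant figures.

91.6 knots

Pressure gradient: |∂P/∂n| = 1100 Pa / 400000 m = 2.75×10⁻³ Pa/m
Geostrophic balance (pressure-gradient force = Coriolis force):
V_g = (1/(fρ)) |∂P/∂n| = 2.75×10⁻³ / (7.94×10⁻⁵ × 0.735) = 47.1 m/s
Converting: 47.1 m/s × 1.944 = 91.6 knots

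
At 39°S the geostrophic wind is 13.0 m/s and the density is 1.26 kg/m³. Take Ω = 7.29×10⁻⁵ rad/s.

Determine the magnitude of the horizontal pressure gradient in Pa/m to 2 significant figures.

Coriolis parameter at 39°S:
f = 2Ω sin φ = 2 × 7.29×10⁻⁵ × sin 39° = 9.18×10⁻⁵ s⁻¹
Geostrophic balance rearranged: |∂P/∂n| = f ρ V_g
|∂P/∂n| = 9.18×10⁻⁵ × 1.26 × 13.0 = 1.50×10⁻³ Pa/m

1.5×10⁻³ Pa/m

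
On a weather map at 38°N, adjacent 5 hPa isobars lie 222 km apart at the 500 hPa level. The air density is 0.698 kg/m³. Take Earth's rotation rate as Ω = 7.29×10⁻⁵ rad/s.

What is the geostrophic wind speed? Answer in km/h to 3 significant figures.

Coriolis parameter at 38°N:
f = 2Ω sin φ = 2 × 7.29×10⁻⁵ × sin 38° = 8.98×10⁻⁵ s⁻¹
Pressure gradient: |∂P/∂n| = 500 Pa / 222000 m = 2.25×10⁻³ Pa/m
Geostrophic balance (pressure-gradient force = Coriolis force):
V_g = (1/(fρ)) |∂P/∂n| = 2.25×10⁻³ / (8.98×10⁻⁵ × 0.698) = 35.9 m/s
Converting: 35.9 m/s × 3.6 = 129 km/h

129 km/h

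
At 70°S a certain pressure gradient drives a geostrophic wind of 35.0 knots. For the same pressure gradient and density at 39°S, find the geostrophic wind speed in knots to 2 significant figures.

With the same pressure gradient and density, V_g ∝ 1/f ∝ 1/sin φ.
V₂ = V₁ · sin φ₁ / sin φ₂ = 35.0 × sin 70° / sin 39°
V₂ = 35.0 × 0.9397/0.6293 = 52 knots

52 knots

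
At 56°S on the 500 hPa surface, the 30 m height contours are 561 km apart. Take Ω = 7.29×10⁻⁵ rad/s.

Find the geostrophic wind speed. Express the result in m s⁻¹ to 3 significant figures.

4.34 m s⁻¹

Coriolis parameter at 56°S:
f = 2Ω sin φ = 2 × 7.29×10⁻⁵ × sin 56° = 1.21×10⁻⁴ s⁻¹
Height gradient: |∂Z/∂n| = 30 m / 561000 m = 5.35×10⁻⁵
On a pressure surface, geostrophic balance gives V_g = (g/f)|∂Z/∂n|:
V_g = 9.81 × 5.35×10⁻⁵ / 1.21×10⁻⁴ = 4.34 m/s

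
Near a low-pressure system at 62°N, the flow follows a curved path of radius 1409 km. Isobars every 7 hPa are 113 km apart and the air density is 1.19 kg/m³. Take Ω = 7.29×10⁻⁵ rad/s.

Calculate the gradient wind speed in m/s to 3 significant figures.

Coriolis parameter at 62°N:
f = 2Ω sin φ = 2 × 7.29×10⁻⁵ × sin 62° = 1.29×10⁻⁴ s⁻¹
Pressure gradient: |∂P/∂n| = 700 Pa / 113000 m = 6.19×10⁻³ Pa/m
Geostrophic speed: V_g = |∂P/∂n|/(fρ) = 6.19×10⁻³/(1.29×10⁻⁴ × 1.19) = 40.4 m/s
Around a low, centrifugal force acts outward with Coriolis, so pressure-gradient force balances both:
(1/ρ)|∂P/∂n| = fV + V²/R  →  V² + fR·V − fR·V_g = 0
With fR = 1.29×10⁻⁴ × 1409×10³ m = 181 m/s:
V = [−fR + √((fR)² + 4 fR V_g)]/2 = [−181 + √(181² + 4×181×40.4)]/2 = 34 m/s
Subgeostrophic (V < V_g = 40.4 m/s), as expected around a low.

34.0 m/s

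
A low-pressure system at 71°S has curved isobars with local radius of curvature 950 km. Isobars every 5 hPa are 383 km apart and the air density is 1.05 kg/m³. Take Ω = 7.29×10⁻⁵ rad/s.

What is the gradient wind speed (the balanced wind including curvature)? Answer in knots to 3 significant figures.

Coriolis parameter at 71°S:
f = 2Ω sin φ = 2 × 7.29×10⁻⁵ × sin 71° = 1.38×10⁻⁴ s⁻¹
Pressure gradient: |∂P/∂n| = 500 Pa / 383000 m = 1.31×10⁻³ Pa/m
Geostrophic speed: V_g = |∂P/∂n|/(fρ) = 1.31×10⁻³/(1.38×10⁻⁴ × 1.05) = 9.02 m/s
Around a low, centrifugal force acts outward with Coriolis, so pressure-gradient force balances both:
(1/ρ)|∂P/∂n| = fV + V²/R  →  V² + fR·V − fR·V_g = 0
With fR = 1.38×10⁻⁴ × 950×10³ m = 131 m/s:
V = [−fR + √((fR)² + 4 fR V_g)]/2 = [−131 + √(131² + 4×131×9.02)]/2 = 8.47 m/s
Subgeostrophic (V < V_g = 9.02 m/s), as expected around a low.
Converting: 8.47 m/s × 1.944 = 16.5 knots

16.5 knots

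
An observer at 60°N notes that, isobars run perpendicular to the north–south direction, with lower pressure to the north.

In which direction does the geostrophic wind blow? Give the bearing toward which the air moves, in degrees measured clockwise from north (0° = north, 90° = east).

090°

The pressure-gradient force points toward the north (bearing 000°).
Geostrophic balance: in the Northern Hemisphere the Coriolis force deflects motion to the right, so the geostrophic wind blows 90° to the right of the pressure-gradient force (low pressure on the left).
Rotating 000° by 90° clockwise gives 090° — the wind blows toward the east.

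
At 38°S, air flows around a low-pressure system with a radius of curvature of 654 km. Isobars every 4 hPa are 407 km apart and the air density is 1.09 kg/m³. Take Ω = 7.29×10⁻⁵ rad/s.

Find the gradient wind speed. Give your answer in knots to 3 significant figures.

Coriolis parameter at 38°S:
f = 2Ω sin φ = 2 × 7.29×10⁻⁵ × sin 38° = 8.98×10⁻⁵ s⁻¹
Pressure gradient: |∂P/∂n| = 400 Pa / 407000 m = 9.83×10⁻⁴ Pa/m
Geostrophic speed: V_g = |∂P/∂n|/(fρ) = 9.83×10⁻⁴/(8.98×10⁻⁵ × 1.09) = 10.0 m/s
Around a low, centrifugal force acts outward with Coriolis, so pressure-gradient force balances both:
(1/ρ)|∂P/∂n| = fV + V²/R  →  V² + fR·V − fR·V_g = 0
With fR = 8.98×10⁻⁵ × 654×10³ m = 58.7 m/s:
V = [−fR + √((fR)² + 4 fR V_g)]/2 = [−58.7 + √(58.7² + 4×58.7×10)]/2 = 8.74 m/s
Subgeostrophic (V < V_g = 10 m/s), as expected around a low.
Converting: 8.74 m/s × 1.944 = 17.0 knots

17.0 knots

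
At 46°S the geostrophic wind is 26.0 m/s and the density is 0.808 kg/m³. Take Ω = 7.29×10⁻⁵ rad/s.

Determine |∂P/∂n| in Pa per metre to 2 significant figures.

2.2×10⁻³ Pa/m

Coriolis parameter at 46°S:
f = 2Ω sin φ = 2 × 7.29×10⁻⁵ × sin 46° = 1.05×10⁻⁴ s⁻¹
Geostrophic balance rearranged: |∂P/∂n| = f ρ V_g
|∂P/∂n| = 1.05×10⁻⁴ × 0.808 × 26.0 = 2.20×10⁻³ Pa/m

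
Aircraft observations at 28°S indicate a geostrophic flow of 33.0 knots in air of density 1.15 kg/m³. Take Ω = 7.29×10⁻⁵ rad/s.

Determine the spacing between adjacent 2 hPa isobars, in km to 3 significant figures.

150 km

Coriolis parameter at 28°S:
f = 2Ω sin φ = 2 × 7.29×10⁻⁵ × sin 28° = 6.84×10⁻⁵ s⁻¹
Wind speed in SI: 33.0 knots = 17.0 m/s
Geostrophic balance rearranged: |∂P/∂n| = f ρ V_g
|∂P/∂n| = 6.84×10⁻⁵ × 1.15 × 17.0 = 1.34×10⁻³ Pa/m
Isobar spacing: Δn = ΔP/|∂P/∂n| = 200 Pa / 1.34×10⁻³ Pa/m = 149663 m ≈ 150 km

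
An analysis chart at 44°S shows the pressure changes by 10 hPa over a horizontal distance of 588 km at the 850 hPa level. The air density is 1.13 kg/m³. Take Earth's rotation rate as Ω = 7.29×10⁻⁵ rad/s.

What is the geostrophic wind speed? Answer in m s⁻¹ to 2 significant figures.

Coriolis parameter at 44°S:
f = 2Ω sin φ = 2 × 7.29×10⁻⁵ × sin 44° = 1.01×10⁻⁴ s⁻¹
Pressure gradient: |∂P/∂n| = 1000 Pa / 588000 m = 1.70×10⁻³ Pa/m
Geostrophic balance (pressure-gradient force = Coriolis force):
V_g = (1/(fρ)) |∂P/∂n| = 1.70×10⁻³ / (1.01×10⁻⁴ × 1.13) = 14.9 m/s

15 m s⁻¹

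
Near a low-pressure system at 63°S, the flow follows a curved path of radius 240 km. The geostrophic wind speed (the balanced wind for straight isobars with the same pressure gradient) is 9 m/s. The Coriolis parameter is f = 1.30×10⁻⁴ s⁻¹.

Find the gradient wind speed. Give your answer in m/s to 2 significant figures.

7.3 m/s

Around a low, centrifugal force acts outward with Coriolis, so pressure-gradient force balances both:
(1/ρ)|∂P/∂n| = fV + V²/R  →  V² + fR·V − fR·V_g = 0
With fR = 1.30×10⁻⁴ × 240×10³ m = 31.2 m/s:
V = [−fR + √((fR)² + 4 fR V_g)]/2 = [−31.2 + √(31.2² + 4×31.2×9)]/2 = 7.29 m/s
Subgeostrophic (V < V_g = 9 m/s), as expected around a low.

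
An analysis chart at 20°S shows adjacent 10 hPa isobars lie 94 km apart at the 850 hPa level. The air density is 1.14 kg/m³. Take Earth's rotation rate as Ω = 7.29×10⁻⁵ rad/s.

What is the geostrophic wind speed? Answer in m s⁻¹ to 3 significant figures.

Coriolis parameter at 20°S:
f = 2Ω sin φ = 2 × 7.29×10⁻⁵ × sin 20° = 4.99×10⁻⁵ s⁻¹
Pressure gradient: |∂P/∂n| = 1000 Pa / 94000 m = 1.06×10⁻² Pa/m
Geostrophic balance (pressure-gradient force = Coriolis force):
V_g = (1/(fρ)) |∂P/∂n| = 1.06×10⁻² / (4.99×10⁻⁵ × 1.14) = 187 m/s

187 m s⁻¹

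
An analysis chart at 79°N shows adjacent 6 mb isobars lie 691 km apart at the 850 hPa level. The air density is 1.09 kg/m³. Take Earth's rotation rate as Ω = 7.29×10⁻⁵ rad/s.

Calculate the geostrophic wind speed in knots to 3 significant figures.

Coriolis parameter at 79°N:
f = 2Ω sin φ = 2 × 7.29×10⁻⁵ × sin 79° = 1.43×10⁻⁴ s⁻¹
Pressure gradient: |∂P/∂n| = 600 Pa / 691000 m = 8.68×10⁻⁴ Pa/m
Geostrophic balance (pressure-gradient force = Coriolis force):
V_g = (1/(fρ)) |∂P/∂n| = 8.68×10⁻⁴ / (1.43×10⁻⁴ × 1.09) = 5.57 m/s
Converting: 5.57 m/s × 1.944 = 10.8 knots

10.8 knots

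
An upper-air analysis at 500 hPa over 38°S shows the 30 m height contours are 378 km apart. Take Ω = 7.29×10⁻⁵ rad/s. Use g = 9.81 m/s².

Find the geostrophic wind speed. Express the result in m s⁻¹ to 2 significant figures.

8.7 m s⁻¹

Coriolis parameter at 38°S:
f = 2Ω sin φ = 2 × 7.29×10⁻⁵ × sin 38° = 8.98×10⁻⁵ s⁻¹
Height gradient: |∂Z/∂n| = 30 m / 378000 m = 7.94×10⁻⁵
On a pressure surface, geostrophic balance gives V_g = (g/f)|∂Z/∂n|:
V_g = 9.81 × 7.94×10⁻⁵ / 8.98×10⁻⁵ = 8.67 m/s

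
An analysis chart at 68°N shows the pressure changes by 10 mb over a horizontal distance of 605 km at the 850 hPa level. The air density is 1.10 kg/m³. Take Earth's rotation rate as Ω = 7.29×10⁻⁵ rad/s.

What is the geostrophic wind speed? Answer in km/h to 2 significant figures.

Coriolis parameter at 68°N:
f = 2Ω sin φ = 2 × 7.29×10⁻⁵ × sin 68° = 1.35×10⁻⁴ s⁻¹
Pressure gradient: |∂P/∂n| = 1000 Pa / 605000 m = 1.65×10⁻³ Pa/m
Geostrophic balance (pressure-gradient force = Coriolis force):
V_g = (1/(fρ)) |∂P/∂n| = 1.65×10⁻³ / (1.35×10⁻⁴ × 1.10) = 11.1 m/s
Converting: 11.1 m/s × 3.6 = 40 km/h

40 km/h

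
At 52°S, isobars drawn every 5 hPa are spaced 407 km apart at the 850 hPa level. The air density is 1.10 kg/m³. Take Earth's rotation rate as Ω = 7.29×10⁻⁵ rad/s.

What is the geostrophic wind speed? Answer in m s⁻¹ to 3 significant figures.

Coriolis parameter at 52°S:
f = 2Ω sin φ = 2 × 7.29×10⁻⁵ × sin 52° = 1.15×10⁻⁴ s⁻¹
Pressure gradient: |∂P/∂n| = 500 Pa / 407000 m = 1.23×10⁻³ Pa/m
Geostrophic balance (pressure-gradient force = Coriolis force):
V_g = (1/(fρ)) |∂P/∂n| = 1.23×10⁻³ / (1.15×10⁻⁴ × 1.10) = 9.72 m/s

9.72 m s⁻¹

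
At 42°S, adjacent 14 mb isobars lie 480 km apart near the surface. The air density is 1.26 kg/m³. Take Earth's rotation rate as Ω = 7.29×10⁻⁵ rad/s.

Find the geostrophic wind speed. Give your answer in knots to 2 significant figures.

46 knots

Coriolis parameter at 42°S:
f = 2Ω sin φ = 2 × 7.29×10⁻⁵ × sin 42° = 9.76×10⁻⁵ s⁻¹
Pressure gradient: |∂P/∂n| = 1400 Pa / 480000 m = 2.92×10⁻³ Pa/m
Geostrophic balance (pressure-gradient force = Coriolis force):
V_g = (1/(fρ)) |∂P/∂n| = 2.92×10⁻³ / (9.76×10⁻⁵ × 1.26) = 23.7 m/s
Converting: 23.7 m/s × 1.944 = 46 knots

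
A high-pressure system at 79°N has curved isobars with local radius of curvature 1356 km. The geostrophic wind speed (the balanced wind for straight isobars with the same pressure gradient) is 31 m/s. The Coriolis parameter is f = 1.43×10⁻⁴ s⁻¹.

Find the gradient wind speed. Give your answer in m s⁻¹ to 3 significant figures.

Around a high, pressure-gradient force acts outward with centrifugal, so Coriolis balances both:
fV = (1/ρ)|∂P/∂n| + V²/R  →  V² − fR·V + fR·V_g = 0
With fR = 1.43×10⁻⁴ × 1356×10³ m = 194 m/s:
V = [fR − √((fR)² − 4 fR V_g)]/2 = [194 − √(194² − 4×194×31)]/2 = 38.7 m/s
Supergeostrophic (V > V_g = 31 m/s), as expected around a high.

38.7 m s⁻¹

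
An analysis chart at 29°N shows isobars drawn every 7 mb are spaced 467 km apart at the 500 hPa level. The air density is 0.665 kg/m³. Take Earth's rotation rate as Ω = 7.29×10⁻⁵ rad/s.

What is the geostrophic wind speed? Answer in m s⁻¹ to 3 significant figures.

Coriolis parameter at 29°N:
f = 2Ω sin φ = 2 × 7.29×10⁻⁵ × sin 29° = 7.07×10⁻⁵ s⁻¹
Pressure gradient: |∂P/∂n| = 700 Pa / 467000 m = 1.50×10⁻³ Pa/m
Geostrophic balance (pressure-gradient force = Coriolis force):
V_g = (1/(fρ)) |∂P/∂n| = 1.50×10⁻³ / (7.07×10⁻⁵ × 0.665) = 31.9 m/s

31.9 m s⁻¹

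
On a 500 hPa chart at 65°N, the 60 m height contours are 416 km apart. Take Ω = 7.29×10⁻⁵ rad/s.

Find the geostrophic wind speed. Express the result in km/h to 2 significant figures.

Coriolis parameter at 65°N:
f = 2Ω sin φ = 2 × 7.29×10⁻⁵ × sin 65° = 1.32×10⁻⁴ s⁻¹
Height gradient: |∂Z/∂n| = 60 m / 416000 m = 1.44×10⁻⁴
On a pressure surface, geostrophic balance gives V_g = (g/f)|∂Z/∂n|:
V_g = 9.81 × 1.44×10⁻⁴ / 1.32×10⁻⁴ = 10.7 m/s
Converting: 10.7 m/s × 3.6 = 39 km/h

39 km/h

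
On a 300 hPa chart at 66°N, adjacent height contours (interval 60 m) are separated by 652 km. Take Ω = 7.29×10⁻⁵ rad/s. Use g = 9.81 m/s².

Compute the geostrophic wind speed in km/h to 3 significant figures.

Coriolis parameter at 66°N:
f = 2Ω sin φ = 2 × 7.29×10⁻⁵ × sin 66° = 1.33×10⁻⁴ s⁻¹
Height gradient: |∂Z/∂n| = 60 m / 652000 m = 9.20×10⁻⁵
On a pressure surface, geostrophic balance gives V_g = (g/f)|∂Z/∂n|:
V_g = 9.81 × 9.20×10⁻⁵ / 1.33×10⁻⁴ = 6.78 m/s
Converting: 6.78 m/s × 3.6 = 24.4 km/h

24.4 km/h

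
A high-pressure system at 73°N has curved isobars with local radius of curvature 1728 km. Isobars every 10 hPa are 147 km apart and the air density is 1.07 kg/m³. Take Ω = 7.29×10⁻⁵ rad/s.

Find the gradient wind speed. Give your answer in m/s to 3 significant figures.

61.1 m/s

Coriolis parameter at 73°N:
f = 2Ω sin φ = 2 × 7.29×10⁻⁵ × sin 73° = 1.39×10⁻⁴ s⁻¹
Pressure gradient: |∂P/∂n| = 1000 Pa / 147000 m = 6.80×10⁻³ Pa/m
Geostrophic speed: V_g = |∂P/∂n|/(fρ) = 6.80×10⁻³/(1.39×10⁻⁴ × 1.07) = 45.6 m/s
Around a high, pressure-gradient force acts outward with centrifugal, so Coriolis balances both:
fV = (1/ρ)|∂P/∂n| + V²/R  →  V² − fR·V + fR·V_g = 0
With fR = 1.39×10⁻⁴ × 1728×10³ m = 241 m/s:
V = [fR − √((fR)² − 4 fR V_g)]/2 = [241 − √(241² − 4×241×45.6)]/2 = 61.1 m/s
Supergeostrophic (V > V_g = 45.6 m/s), as expected around a high.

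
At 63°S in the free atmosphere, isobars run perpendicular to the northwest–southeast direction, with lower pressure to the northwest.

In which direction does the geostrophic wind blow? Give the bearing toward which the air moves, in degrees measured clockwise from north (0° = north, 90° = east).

225°

The pressure-gradient force points toward the northwest (bearing 315°).
Geostrophic balance: in the Southern Hemisphere the Coriolis force deflects motion to the left, so the geostrophic wind blows 90° to the left of the pressure-gradient force (low pressure on the right).
Rotating 315° by 90° counterclockwise gives 225° — the wind blows toward the southwest.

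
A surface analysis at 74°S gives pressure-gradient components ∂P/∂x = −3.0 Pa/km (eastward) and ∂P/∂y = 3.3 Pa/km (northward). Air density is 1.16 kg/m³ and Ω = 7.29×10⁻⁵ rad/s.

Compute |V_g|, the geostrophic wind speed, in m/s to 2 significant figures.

27 m/s

Coriolis parameter at 74°S:
f = 2Ω sin φ = 2 × 7.29×10⁻⁵ × sin 74° = 1.40×10⁻⁴ s⁻¹
In the Southern Hemisphere f is negative: f = −1.40×10⁻⁴ s⁻¹.
Component geostrophic relations (x east, y north):
u_g = −(1/(fρ)) ∂P/∂y,  v_g = (1/(fρ)) ∂P/∂x
u_g = −(3.3×10⁻³)/(−1.40×10⁻⁴ × 1.16) = 20.3 m/s;  v_g = (−3.0×10⁻³)/(−1.40×10⁻⁴ × 1.16) = 18.5 m/s
|V_g| = √(u_g² + v_g²) = 27.4 m/s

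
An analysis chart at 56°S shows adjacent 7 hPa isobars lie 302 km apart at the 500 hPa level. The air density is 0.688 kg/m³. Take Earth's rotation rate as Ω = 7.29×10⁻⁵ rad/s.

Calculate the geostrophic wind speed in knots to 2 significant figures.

54 knots

Coriolis parameter at 56°S:
f = 2Ω sin φ = 2 × 7.29×10⁻⁵ × sin 56° = 1.21×10⁻⁴ s⁻¹
Pressure gradient: |∂P/∂n| = 700 Pa / 302000 m = 2.32×10⁻³ Pa/m
Geostrophic balance (pressure-gradient force = Coriolis force):
V_g = (1/(fρ)) |∂P/∂n| = 2.32×10⁻³ / (1.21×10⁻⁴ × 0.688) = 27.9 m/s
Converting: 27.9 m/s × 1.944 = 54 knots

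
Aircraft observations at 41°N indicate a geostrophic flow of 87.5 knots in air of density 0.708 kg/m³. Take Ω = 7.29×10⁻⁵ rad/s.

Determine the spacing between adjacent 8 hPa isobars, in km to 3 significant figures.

Coriolis parameter at 41°N:
f = 2Ω sin φ = 2 × 7.29×10⁻⁵ × sin 41° = 9.57×10⁻⁵ s⁻¹
Wind speed in SI: 87.5 knots = 45.0 m/s
Geostrophic balance rearranged: |∂P/∂n| = f ρ V_g
|∂P/∂n| = 9.57×10⁻⁵ × 0.708 × 45.0 = 3.05×10⁻³ Pa/m
Isobar spacing: Δn = ΔP/|∂P/∂n| = 800 Pa / 3.05×10⁻³ Pa/m = 262428 m ≈ 262 km

262 km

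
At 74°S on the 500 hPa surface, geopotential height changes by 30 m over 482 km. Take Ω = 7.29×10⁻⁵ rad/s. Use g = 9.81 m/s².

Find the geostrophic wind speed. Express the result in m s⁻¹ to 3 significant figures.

4.36 m s⁻¹

Coriolis parameter at 74°S:
f = 2Ω sin φ = 2 × 7.29×10⁻⁵ × sin 74° = 1.40×10⁻⁴ s⁻¹
Height gradient: |∂Z/∂n| = 30 m / 482000 m = 6.22×10⁻⁵
On a pressure surface, geostrophic balance gives V_g = (g/f)|∂Z/∂n|:
V_g = 9.81 × 6.22×10⁻⁵ / 1.40×10⁻⁴ = 4.36 m/s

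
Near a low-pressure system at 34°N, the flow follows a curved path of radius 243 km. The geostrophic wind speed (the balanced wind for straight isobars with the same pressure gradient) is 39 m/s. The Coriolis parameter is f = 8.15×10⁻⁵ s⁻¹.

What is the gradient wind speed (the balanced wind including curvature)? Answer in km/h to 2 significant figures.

Around a low, centrifugal force acts outward with Coriolis, so pressure-gradient force balances both:
(1/ρ)|∂P/∂n| = fV + V²/R  →  V² + fR·V − fR·V_g = 0
With fR = 8.15×10⁻⁵ × 243×10³ m = 19.8 m/s:
V = [−fR + √((fR)² + 4 fR V_g)]/2 = [−19.8 + √(19.8² + 4×19.8×39)]/2 = 19.6 m/s
Subgeostrophic (V < V_g = 39 m/s), as expected around a low.
Converting: 19.6 m/s × 3.6 = 71 km/h

71 km/h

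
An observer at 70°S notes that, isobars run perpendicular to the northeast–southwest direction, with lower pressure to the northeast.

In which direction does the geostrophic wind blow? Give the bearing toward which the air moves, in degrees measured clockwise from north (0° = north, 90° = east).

The pressure-gradient force points toward the northeast (bearing 045°).
Geostrophic balance: in the Southern Hemisphere the Coriolis force deflects motion to the left, so the geostrophic wind blows 90° to the left of the pressure-gradient force (low pressure on the right).
Rotating 045° by 90° counterclockwise gives 315° — the wind blows toward the northwest.

315°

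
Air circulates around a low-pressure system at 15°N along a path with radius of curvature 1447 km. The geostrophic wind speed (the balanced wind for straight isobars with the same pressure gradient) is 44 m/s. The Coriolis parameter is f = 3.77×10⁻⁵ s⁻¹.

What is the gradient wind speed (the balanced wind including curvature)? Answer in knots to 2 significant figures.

Around a low, centrifugal force acts outward with Coriolis, so pressure-gradient force balances both:
(1/ρ)|∂P/∂n| = fV + V²/R  →  V² + fR·V − fR·V_g = 0
With fR = 3.77×10⁻⁵ × 1447×10³ m = 54.6 m/s:
V = [−fR + √((fR)² + 4 fR V_g)]/2 = [−54.6 + √(54.6² + 4×54.6×44)]/2 = 28.8 m/s
Subgeostrophic (V < V_g = 44 m/s), as expected around a low.
Converting: 28.8 m/s × 1.944 = 56 knots

56 knots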